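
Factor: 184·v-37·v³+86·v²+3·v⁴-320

(3·v-4)·(v+2)·(v-5)·(v-8)

Testing divisors of the constant over divisors of the leading coefficient, v = -2 is a root, so (v+2) is a factor; dividing leaves 3·v³-43·v²+172·v-160.
Next, v = 5 is a root, giving the factor (v-5) and quotient 3·v²-28·v+32.
The remaining quadratic factors as (3·v-4)(v-8).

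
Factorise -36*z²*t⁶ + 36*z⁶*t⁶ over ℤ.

36*t⁶*z²*(z + 1)*(z - 1)*(z² + 1)

Pull out the common factor 36*z²*t⁶, leaving z⁴ - 1.
Recognize a difference of squares with the parts z² and 1.
z² - 1 is again a difference of squares: (z - 1)*(z + 1).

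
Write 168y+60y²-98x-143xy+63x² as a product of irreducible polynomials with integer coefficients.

Group: 9x(7x-12y) + (-5y-14)(7x-12y); both groups contain (7x-12y).

(7x-12y)(9x-5y-14)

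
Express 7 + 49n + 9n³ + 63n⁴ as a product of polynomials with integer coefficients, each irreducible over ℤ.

Group as (63n⁴ + 49n) + (9n³ + 7) = 7n(9n³ + 7) + (9n³ + 7).
Both groups share the factor (9n³ + 7).

(7n + 1)(9n³ + 7)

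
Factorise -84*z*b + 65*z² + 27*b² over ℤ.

Group: 5*z*(13*z - 9*b) - 3*b*(13*z - 9*b); both groups contain (13*z - 9*b).

(5*z - 3*b)*(13*z - 9*b)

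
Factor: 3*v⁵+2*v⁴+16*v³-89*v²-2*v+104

(3*v-4)*(v+1)*(v-2)*(v²+3*v+13)

Trying the rational-root candidates, v = 2 is a root, so (v-2) divides it; the quotient is 3*v⁴+8*v³+32*v²-25*v-52.
Next, v = 4/3 is a root, giving the factor (3*v-4) and quotient v³+4*v²+16*v+13.
Next, v = -1 is a root, giving the factor (v+1) and quotient v²+3*v+13.
The quadratic v²+3*v+13 has discriminant -43 < 0 and is irreducible over ℤ.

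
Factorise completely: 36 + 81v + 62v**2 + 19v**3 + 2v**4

(2v + 3)(v + 1)(v + 3)(v + 4)

By the rational root theorem, v = −3/2 is a root, giving the factor (2v + 3) and quotient v**3 + 8v**2 + 19v + 12.
Continuing, v = −1 is a root, giving the factor (v + 1) and quotient v**2 + 7v + 12.
The remaining quadratic factors as (v + 4)(v + 3).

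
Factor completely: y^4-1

(y)⁴ − (1)⁴ = ((y)² − (1)²)((y)² + (1)²); the first factor splits again, the second (y^2+1) is irreducible.

(y+1)·(y-1)·(y^2+1)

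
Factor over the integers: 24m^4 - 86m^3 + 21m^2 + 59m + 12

Trying the rational-root candidates, m = 3 is a root, so (m - 3) divides it; the quotient is 24m^3 - 14m^2 - 21m - 4.
Next, m = -1/2 is a root, so (2m + 1) divides it; the quotient is 12m^2 - 13m - 4.
The remaining quadratic factors as (3m - 4)(4m + 1).

(2m + 1)(3m - 4)(4m + 1)(m - 3)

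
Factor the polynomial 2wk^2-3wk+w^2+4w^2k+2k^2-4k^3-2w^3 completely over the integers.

-(w-2k)(w-k)(2w+2k-1)

Group: 2w(-w^2+3wk-2k^2) + (2k-1)(-w^2+3wk-2k^2); both groups contain (-w^2+3wk-2k^2), so (2w+2k-1) is a factor with cofactor -w^2+3wk-2k^2.
The cofactor groups again: -w^2+3wk-2k^2 = -w(w-k) + 2k(w-k); both groups contain (w-k), giving -(w-2k)(w-k).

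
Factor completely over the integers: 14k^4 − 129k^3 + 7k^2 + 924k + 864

Testing divisors of the constant over divisors of the leading coefficient, k = −9/7 is a root, so (7k + 9) is a factor; dividing leaves 2k^3 − 21k^2 + 28k + 96.
Then k = 8 is a root, giving the factor (k − 8) and quotient 2k^2 − 5k − 12.
The remaining quadratic factors as (2k + 3)(k − 4).

(2k + 3)(7k + 9)(k − 4)(k − 8)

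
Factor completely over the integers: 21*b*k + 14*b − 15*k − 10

(3*k + 2)*(7*b − 5)

Group as (21*b*k + 14*b) + (−15*k − 10) = 7*b*(3*k + 2) − 5*(3*k + 2).
Both groups share the factor (3*k + 2).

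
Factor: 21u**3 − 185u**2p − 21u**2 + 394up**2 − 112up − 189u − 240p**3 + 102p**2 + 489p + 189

Group: 7u(3u**2 − 23up + 30p**2 − 39p − 27) + (−8p − 7)(3u**2 − 23up + 30p**2 − 39p − 27); both groups contain (3u**2 − 23up + 30p**2 − 39p − 27), so (7u − 8p − 7) is a factor with cofactor 3u**2 − 23up + 30p**2 − 39p − 27.
The cofactor groups again: 3u**2 − 23up + 30p**2 − 39p − 27 = u(3u − 5p + 9) + (−6p − 3)(3u − 5p + 9); both groups contain (3u − 5p + 9), giving (u − 6p − 3)(3u − 5p + 9).

(3u − 5p + 9)(u − 6p − 3)(7u − 8p − 7)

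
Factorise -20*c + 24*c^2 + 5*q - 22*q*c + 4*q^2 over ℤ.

(q - 4*c)*(4*q - 6*c + 5)

Group: q*(4*q - 6*c + 5) - 4*c*(4*q - 6*c + 5); both groups contain (4*q - 6*c + 5).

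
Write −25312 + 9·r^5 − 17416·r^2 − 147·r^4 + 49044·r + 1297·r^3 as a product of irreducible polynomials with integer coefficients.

Among the possible rational roots, r = 8/3 is a root, so (3·r − 8) is a factor; dividing leaves 3·r^4 − 41·r^3 + 323·r^2 − 4944·r + 3164.
Next, r = 2/3 is a root, so (3·r − 2) is a factor; dividing leaves r^3 − 13·r^2 + 99·r − 1582.
Then r = 14 is a root, giving the factor (r − 14) and quotient r^2 + r + 113.
The quadratic r^2 + r + 113 has discriminant −451 < 0 and is irreducible over ℤ.

(3·r − 2)·(3·r − 8)·(r − 14)·(r^2 + r + 113)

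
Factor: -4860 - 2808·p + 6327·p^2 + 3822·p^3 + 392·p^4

By the rational root theorem, p = -15/2 is a root, giving the factor (2·p + 15) and quotient 196·p^3 + 441·p^2 - 144·p - 324.
Continuing, p = -6/7 is a root, so (7·p + 6) is a factor; dividing leaves 28·p^2 + 39·p - 54.
The remaining quadratic factors as (7·p - 6)(4·p + 9).

(2·p + 15)·(4·p + 9)·(7·p + 6)·(7·p - 6)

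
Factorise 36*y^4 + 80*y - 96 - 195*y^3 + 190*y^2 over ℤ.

By the rational root theorem, y = 4/3 is a root, so (3*y - 4) is a factor; dividing leaves 12*y^3 - 49*y^2 - 2*y + 24.
Then y = -2/3 is a root, so (3*y + 2) is a factor; dividing leaves 4*y^2 - 19*y + 12.
The remaining quadratic factors as (4*y - 3)(y - 4).

(3*y + 2)*(3*y - 4)*(4*y - 3)*(y - 4)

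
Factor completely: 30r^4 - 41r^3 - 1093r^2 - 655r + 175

(5r - 1)(6r + 5)(r + 5)(r - 7)

By the rational root theorem, r = -5 is a root, so (r + 5) is a factor; dividing leaves 30r^3 - 191r^2 - 138r + 35.
Next, r = 1/5 is a root, so (5r - 1) divides it; the quotient is 6r^2 - 37r - 35.
The remaining quadratic factors as (r - 7)(6r + 5).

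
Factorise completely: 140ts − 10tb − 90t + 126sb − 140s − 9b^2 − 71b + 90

(14s − b − 9)(10t + 9b − 10)

Group: 10t(14s − b − 9) + (9b − 10)(14s − b − 9); both groups contain (14s − b − 9).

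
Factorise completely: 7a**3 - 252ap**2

Factor out 7a, leaving a**2 - 36p**2, which is a difference of two squares.

7a(a + 6p)(a - 6p)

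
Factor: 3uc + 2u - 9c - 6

Group as (3uc + 2u) + (-9c - 6) = u(3c + 2) - 3(3c + 2).
Both groups share the factor (3c + 2).

(3c + 2)(u - 3)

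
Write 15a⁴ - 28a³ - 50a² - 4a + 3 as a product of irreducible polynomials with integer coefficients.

(3a + 1)(5a - 1)(a + 1)(a - 3)

Trying the rational-root candidates, a = 1/5 is a root, giving the factor (5a - 1) and quotient 3a³ - 5a² - 11a - 3.
Continuing, a = -1/3 is a root, so (3a + 1) is a factor; dividing leaves a² - 2a - 3.
The remaining quadratic factors as (a - 3)(a + 1).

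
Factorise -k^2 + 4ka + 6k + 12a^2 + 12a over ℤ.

-(k - 6a - 6)(k + 2a)

Group: -k(k + 2a) + (6a + 6)(k + 2a); both groups contain (k + 2a).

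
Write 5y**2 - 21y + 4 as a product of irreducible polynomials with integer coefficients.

(5y - 1)(y - 4)

Need a pair with product 5·4 = 20 and sum -21: that's -20 and -1.
Split the middle term: 5y**2 - 20y - y + 4 = 5y(y - 4) - (y - 4).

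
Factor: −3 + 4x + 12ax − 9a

(3a + 1)(4x − 3)

Group as (12ax − 9a) + (4x − 3) = 3a(4x − 3) + (4x − 3).
Both groups share the factor (4x − 3).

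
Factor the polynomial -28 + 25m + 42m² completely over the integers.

Need a pair with product 42·(-28) = -1176 and sum 25: that's 49 and -24.
Split the middle term: 42m² + 49m - 24m - 28 = 7m(6m + 7) - 4(6m + 7).

(6m + 7)(7m - 4)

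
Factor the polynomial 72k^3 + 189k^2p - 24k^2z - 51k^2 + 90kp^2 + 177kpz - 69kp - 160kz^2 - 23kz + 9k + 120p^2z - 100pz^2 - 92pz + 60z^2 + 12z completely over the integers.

Group: 3k(24k^2 + 15kp + 32kz - 9k + 20pz - 12z) + (6p - 5z - 1)(24k^2 + 15kp + 32kz - 9k + 20pz - 12z); both groups contain (24k^2 + 15kp + 32kz - 9k + 20pz - 12z), so (3k + 6p - 5z - 1) is a factor with cofactor 24k^2 + 15kp + 32kz - 9k + 20pz - 12z.
The cofactor groups again: 24k^2 + 15kp + 32kz - 9k + 20pz - 12z = 3k(8k + 5p - 3) + 4z(8k + 5p - 3); both groups contain (8k + 5p - 3), giving (3k + 4z)(8k + 5p - 3).

(3k + 4z)(3k + 6p - 5z - 1)(8k + 5p - 3)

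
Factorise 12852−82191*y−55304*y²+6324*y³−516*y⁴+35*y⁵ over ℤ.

Testing divisors of the constant over divisors of the leading coefficient, y = 1/7 is a root, so (7*y−1) is a factor; dividing leaves 5*y⁴−73*y³+893*y²−7773*y−12852.
Then y = −7/5 is a root, so (5*y+7) is a factor; dividing leaves y³−16*y²+201*y−1836.
Continuing, y = 12 is a root, giving the factor (y−12) and quotient y²−4*y+153.
The quadratic y²−4*y+153 has discriminant −596 < 0 and is irreducible over ℤ.

(5*y+7)*(7*y−1)*(y−12)*(y²−4*y+153)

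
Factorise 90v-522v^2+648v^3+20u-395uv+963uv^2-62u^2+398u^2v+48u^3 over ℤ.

Group: 2u(24u^2+91uv-31u+72v^2-58v+10) + 9v(24u^2+91uv-31u+72v^2-58v+10); both groups contain (24u^2+91uv-31u+72v^2-58v+10), so (2u+9v) is a factor with cofactor 24u^2+91uv-31u+72v^2-58v+10.
The cofactor groups again: 24u^2+91uv-31u+72v^2-58v+10 = 8u(3u+8v-2) + (9v-5)(3u+8v-2); both groups contain (3u+8v-2), giving (8u+9v-5)(3u+8v-2).

(2u+9v)(3u+8v-2)(8u+9v-5)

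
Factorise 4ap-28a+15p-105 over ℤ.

(4a+15)(p-7)

Group as (4ap-28a) + (15p-105) = 4a(p-7) + 15(p-7).
Both groups share the factor (p-7).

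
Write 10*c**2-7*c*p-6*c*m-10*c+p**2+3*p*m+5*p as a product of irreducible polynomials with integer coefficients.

(2*c-p)*(5*c-p-3*m-5)

Group: 5*c*(2*c-p) + (-p-3*m-5)*(2*c-p); both groups contain (2*c-p).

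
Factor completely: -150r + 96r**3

6r(4r + 5)(4r - 5)

Pull out the common factor 6r; 16r**2 - 25 is a difference of squares.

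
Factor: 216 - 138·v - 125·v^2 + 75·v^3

(3·v + 4)·(5·v - 6)·(5·v - 9)

Trying the rational-root candidates, v = 6/5 is a root, so (5·v - 6) divides it; the quotient is 15·v^2 - 7·v - 36.
The remaining quadratic factors as (3·v + 4)(5·v - 9).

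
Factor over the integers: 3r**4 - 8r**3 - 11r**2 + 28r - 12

By the rational root theorem, r = 3 is a root, so (r - 3) is a factor; dividing leaves 3r**3 + r**2 - 8r + 4.
Then r = -2 is a root, giving the factor (r + 2) and quotient 3r**2 - 5r + 2.
The remaining quadratic factors as (3r - 2)(r - 1).

(3r - 2)(r + 2)(r - 1)(r - 3)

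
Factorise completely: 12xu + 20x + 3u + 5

Group as (12xu + 20x) + (3u + 5) = 4x(3u + 5) + (3u + 5).
Both groups share the factor (3u + 5).

(3u + 5)(4x + 1)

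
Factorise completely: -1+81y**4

(3y+1)(3y-1)(9y**2+1)

Write as (9y**2)² − (1)², then factor 9y**2-1 once more.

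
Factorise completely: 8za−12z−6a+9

(2a−3)(4z−3)

Group as (8za−12z) + (−6a+9) = 4z(2a−3) − 3(2a−3).
Both groups share the factor (2a−3).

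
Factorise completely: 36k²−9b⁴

9(2k−b²)(2k+b²)

Factor out 9 first: what remains is 4k²−b⁴.
Recognize a difference of squares with the parts 2k and b².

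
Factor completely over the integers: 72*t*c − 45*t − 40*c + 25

Group as (72*t*c − 45*t) + (−40*c + 25) = 9*t*(8*c − 5) − 5*(8*c − 5).
Both groups share the factor (8*c − 5).

(8*c − 5)*(9*t − 5)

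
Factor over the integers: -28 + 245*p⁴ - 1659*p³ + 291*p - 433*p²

(5*p - 1)*(7*p + 4)*(7*p - 1)*(p - 7)

Trying the rational-root candidates, p = 7 is a root, so (p - 7) divides it; the quotient is 245*p³ + 56*p² - 41*p + 4.
Then p = 1/7 is a root, giving the factor (7*p - 1) and quotient 35*p² + 13*p - 4.
The remaining quadratic factors as (7*p + 4)(5*p - 1).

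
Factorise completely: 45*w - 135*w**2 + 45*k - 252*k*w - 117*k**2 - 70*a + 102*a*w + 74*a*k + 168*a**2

Group: 12*a*(14*a - 9*k - 9*w) + (13*k + 15*w - 5)*(14*a - 9*k - 9*w); both groups contain (14*a - 9*k - 9*w).

(12*a + 13*k + 15*w - 5)*(14*a - 9*k - 9*w)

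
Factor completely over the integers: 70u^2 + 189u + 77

7(2u + 1)(5u + 11)

Pull out the common factor 7, then factor the remaining trinomial.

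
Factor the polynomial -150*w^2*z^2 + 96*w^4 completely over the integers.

Pull out the common factor 6*w^2; 16*w^2 - 25*z^2 is a difference of squares.

6*w^2*(4*w + 5*z)*(4*w - 5*z)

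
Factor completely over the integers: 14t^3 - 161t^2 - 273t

7t(2t + 3)(t - 13)

Pull out the common factor 7t, then factor the remaining trinomial.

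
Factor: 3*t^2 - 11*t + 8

Need a pair with product 3·8 = 24 and sum -11: that's -8 and -3.
Split the middle term: 3*t^2 - 8*t - 3*t + 8 = t*(3*t - 8) - (3*t - 8).

(3*t - 8)*(t - 1)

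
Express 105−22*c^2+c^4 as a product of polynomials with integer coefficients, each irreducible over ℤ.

Substitute u = c^2 to get a quadratic in u, then factor.
c^2−15 is irreducible over ℤ (15 is not a perfect square).
c^2−7 is irreducible over ℤ (7 is not a perfect square).

(c^2−15)*(c^2−7)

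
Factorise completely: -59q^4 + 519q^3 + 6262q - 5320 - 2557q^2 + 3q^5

(3q - 5)(q - 4)(q - 7)(q^2 - 7q + 38)

Trying the rational-root candidates, q = 4 is a root, so (q - 4) is a factor; dividing leaves 3q^4 - 47q^3 + 331q^2 - 1233q + 1330.
Then q = 7 is a root, so (q - 7) is a factor; dividing leaves 3q^3 - 26q^2 + 149q - 190.
Continuing, q = 5/3 is a root, so (3q - 5) is a factor; dividing leaves q^2 - 7q + 38.
The quadratic q^2 - 7q + 38 has discriminant -103 < 0 and is irreducible over ℤ.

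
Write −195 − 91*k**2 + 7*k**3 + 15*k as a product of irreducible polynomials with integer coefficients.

(k − 13)*(7*k**2 + 15)

Group as (7*k**3 + 15*k) + (−91*k**2 − 195) = k*(7*k**2 + 15) − 13*(7*k**2 + 15).
Both groups share the factor (7*k**2 + 15).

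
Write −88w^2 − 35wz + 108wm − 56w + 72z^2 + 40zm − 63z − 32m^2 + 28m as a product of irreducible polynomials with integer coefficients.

−(8w + 9z − 4m)(11w − 8z − 8m + 7)

Group: −8w(11w − 8z − 8m + 7) + (−9z + 4m)(11w − 8z − 8m + 7); both groups contain (11w − 8z − 8m + 7).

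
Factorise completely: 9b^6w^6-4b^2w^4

b^2w^4(3b^2w+2)(3b^2w-2)

Factor out b^2w^4 first: what remains is 9b^4w^2-4.
Recognize a difference of squares with the parts 3b^2w and 2.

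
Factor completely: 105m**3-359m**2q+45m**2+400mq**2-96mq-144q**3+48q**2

Group: 5m(21m**2-55mq+9m+36q**2-12q) - 4q(21m**2-55mq+9m+36q**2-12q); both groups contain (21m**2-55mq+9m+36q**2-12q), so (5m-4q) is a factor with cofactor 21m**2-55mq+9m+36q**2-12q.
The cofactor groups again: 21m**2-55mq+9m+36q**2-12q = 7m(3m-4q) + (-9q+3)(3m-4q); both groups contain (3m-4q), giving (7m-9q+3)(3m-4q).

(3m-4q)(5m-4q)(7m-9q+3)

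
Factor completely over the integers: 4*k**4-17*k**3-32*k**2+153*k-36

By the rational root theorem, k = -3 is a root, giving the factor (k+3) and quotient 4*k**3-29*k**2+55*k-12.
Then k = 1/4 is a root, so (4*k-1) divides it; the quotient is k**2-7*k+12.
The remaining quadratic factors as (k-4)(k-3).

(4*k-1)*(k+3)*(k-3)*(k-4)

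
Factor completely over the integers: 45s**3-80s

Every term has a factor of 5s. Then 9s**2-16 = (3s)² − (4)².

5s(3s+4)(3s-4)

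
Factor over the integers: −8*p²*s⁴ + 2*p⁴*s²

2*p²*s²*(p + 2*s)*(p − 2*s)

Every term has a factor of 2*p²*s². Then p² − 4*s² = (p)² − (2*s)².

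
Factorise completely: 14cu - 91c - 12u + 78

(2u - 13)(7c - 6)

Group as (14cu - 91c) + (-12u + 78) = 7c(2u - 13) - 6(2u - 13).
Both groups share the factor (2u - 13).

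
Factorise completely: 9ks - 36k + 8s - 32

Group as (9ks - 36k) + (8s - 32) = 9k(s - 4) + 8(s - 4).
Both groups share the factor (s - 4).

(9k + 8)(s - 4)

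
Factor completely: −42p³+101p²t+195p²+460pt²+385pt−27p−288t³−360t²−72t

Group: 7p(−6p²+11pt+27p+72t²+72t) + (−4t−1)(−6p²+11pt+27p+72t²+72t); both groups contain (−6p²+11pt+27p+72t²+72t), so (7p−4t−1) is a factor with cofactor −6p²+11pt+27p+72t²+72t.
The cofactor groups again: −6p²+11pt+27p+72t²+72t = −2p(3p+8t) + (9t+9)(3p+8t); both groups contain (3p+8t), giving −(2p−9t−9)(3p+8t).

−(2p−9t−9)(3p+8t)(7p−4t−1)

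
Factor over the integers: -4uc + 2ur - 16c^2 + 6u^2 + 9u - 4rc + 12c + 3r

(2u - 4c + 3)(3u + r + 4c)

Group: 2u(3u + r + 4c) + (-4c + 3)(3u + r + 4c); both groups contain (3u + r + 4c).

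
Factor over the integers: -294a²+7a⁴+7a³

7a²(a+7)(a-6)

Pull out the common factor 7a², then factor the remaining trinomial.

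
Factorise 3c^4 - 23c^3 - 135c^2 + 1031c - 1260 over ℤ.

(3c - 5)(c + 7)(c - 4)(c - 9)

Trying the rational-root candidates, c = -7 is a root, so (c + 7) divides it; the quotient is 3c^3 - 44c^2 + 173c - 180.
Next, c = 9 is a root, giving the factor (c - 9) and quotient 3c^2 - 17c + 20.
The remaining quadratic factors as (c - 4)(3c - 5).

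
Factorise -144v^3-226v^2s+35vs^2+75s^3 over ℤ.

-(9v-5s)(2v+3s)(8v+5s)

Group: 8v(-18v^2-17vs+15s^2) + 5s(-18v^2-17vs+15s^2); both groups contain (-18v^2-17vs+15s^2), so (8v+5s) is a factor with cofactor -18v^2-17vs+15s^2.
The cofactor groups again: -18v^2-17vs+15s^2 = -2v(9v-5s) - 3s(9v-5s); both groups contain (9v-5s), giving -(2v+3s)(9v-5s).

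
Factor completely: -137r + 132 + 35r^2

Need a pair with product 35·132 = 4620 and sum -137: that's -60 and -77.
Split the middle term: 35r^2 - 60r - 77r + 132 = 5r(7r - 12) - 11(7r - 12).

(5r - 11)(7r - 12)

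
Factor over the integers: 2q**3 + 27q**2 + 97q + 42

By the rational root theorem, q = -6 is a root, giving the factor (q + 6) and quotient 2q**2 + 15q + 7.
The remaining quadratic factors as (2q + 1)(q + 7).

(2q + 1)(q + 6)(q + 7)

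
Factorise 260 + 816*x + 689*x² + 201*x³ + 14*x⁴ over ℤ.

(2*x + 1)*(7*x + 13)*(x + 10)*(x + 2)

By the rational root theorem, x = -1/2 is a root, so (2*x + 1) divides it; the quotient is 7*x³ + 97*x² + 296*x + 260.
Next, x = -2 is a root, so (x + 2) is a factor; dividing leaves 7*x² + 83*x + 130.
The remaining quadratic factors as (x + 10)(7*x + 13).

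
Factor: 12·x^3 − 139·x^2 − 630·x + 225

Among the possible rational roots, x = 15 is a root, so (x − 15) is a factor; dividing leaves 12·x^2 + 41·x − 15.
The remaining quadratic factors as (3·x − 1)(4·x + 15).

(3·x − 1)·(4·x + 15)·(x − 15)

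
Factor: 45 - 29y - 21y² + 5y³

(5y + 9)(y - 1)(y - 5)

By the rational root theorem, y = 5 is a root, so (y - 5) is a factor; dividing leaves 5y² + 4y - 9.
The remaining quadratic factors as (5y + 9)(y - 1).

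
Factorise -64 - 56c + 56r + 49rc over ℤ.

Group as (49rc + 56r) + (-56c - 64) = 7r(7c + 8) - 8(7c + 8).
Both groups share the factor (7c + 8).

(7c + 8)(7r - 8)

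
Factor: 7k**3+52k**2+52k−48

(7k−4)(k+2)(k+6)

By the rational root theorem, k = −6 is a root, so (k+6) is a factor; dividing leaves 7k**2+10k−8.
The remaining quadratic factors as (7k−4)(k+2).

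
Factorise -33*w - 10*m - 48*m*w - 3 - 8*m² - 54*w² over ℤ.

-(2*m + 9*w + 1)*(4*m + 6*w + 3)

Group: -2*m*(4*m + 6*w + 3) + (-9*w - 1)*(4*m + 6*w + 3); both groups contain (4*m + 6*w + 3).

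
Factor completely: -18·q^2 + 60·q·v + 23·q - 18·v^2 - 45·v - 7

-(2·q - 6·v - 1)·(9·q - 3·v - 7)

Group: -2·q·(9·q - 3·v - 7) + (6·v + 1)·(9·q - 3·v - 7); both groups contain (9·q - 3·v - 7).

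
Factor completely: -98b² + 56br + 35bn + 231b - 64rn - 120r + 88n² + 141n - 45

-(14b - 8r + 11n - 3)(7b - 8n - 15)

Group: -14b(7b - 8n - 15) + (8r - 11n + 3)(7b - 8n - 15); both groups contain (7b - 8n - 15).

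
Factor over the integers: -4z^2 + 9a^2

Group: 3a(3a + 2z) - 2z(3a + 2z); both groups contain (3a + 2z).

(3a + 2z)(3a - 2z)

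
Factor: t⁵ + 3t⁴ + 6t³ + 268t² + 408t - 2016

Among the possible rational roots, t = -4 is a root, so (t + 4) divides it; the quotient is t⁴ - t³ + 10t² + 228t - 504.
Continuing, t = -6 is a root, giving the factor (t + 6) and quotient t³ - 7t² + 52t - 84.
Next, t = 2 is a root, so (t - 2) is a factor; dividing leaves t² - 5t + 42.
The quadratic t² - 5t + 42 has discriminant -143 < 0 and is irreducible over ℤ.

(t + 4)(t + 6)(t - 2)(t² - 5t + 42)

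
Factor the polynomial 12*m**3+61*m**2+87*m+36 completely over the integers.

Among the possible rational roots, m = -4/3 is a root, so (3*m+4) is a factor; dividing leaves 4*m**2+15*m+9.
The remaining quadratic factors as (m+3)(4*m+3).

(3*m+4)*(4*m+3)*(m+3)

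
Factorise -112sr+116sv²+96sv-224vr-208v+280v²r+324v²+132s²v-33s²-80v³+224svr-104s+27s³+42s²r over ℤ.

Group: 9s(3s²+16sv-8s+20v²-16v) + (-4v+14r+13)(3s²+16sv-8s+20v²-16v); both groups contain (3s²+16sv-8s+20v²-16v), so (9s-4v+14r+13) is a factor with cofactor 3s²+16sv-8s+20v²-16v.
The cofactor groups again: 3s²+16sv-8s+20v²-16v = 3s(s+2v) + (10v-8)(s+2v); both groups contain (s+2v), giving (3s+10v-8)(s+2v).

(9s-4v+14r+13)(3s+10v-8)(s+2v)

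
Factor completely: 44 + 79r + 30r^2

(5r + 4)(6r + 11)

Need a pair with product 30·44 = 1320 and sum 79: that's 24 and 55.
Split the middle term: 30r^2 + 24r + 55r + 44 = 6r(5r + 4) + 11(5r + 4).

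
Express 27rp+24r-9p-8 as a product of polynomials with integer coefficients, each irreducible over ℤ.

Group as (27rp+24r) + (-9p-8) = 3r(9p+8) - (9p+8).
Both groups share the factor (9p+8).

(3r-1)(9p+8)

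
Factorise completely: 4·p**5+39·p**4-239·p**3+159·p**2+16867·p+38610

(4·p+11)·(p+13)·(p+5)·(p**2-11·p+54)

Among the possible rational roots, p = -5 is a root, so (p+5) is a factor; dividing leaves 4·p**4+19·p**3-334·p**2+1829·p+7722.
Next, p = -13 is a root, so (p+13) is a factor; dividing leaves 4·p**3-33·p**2+95·p+594.
Then p = -11/4 is a root, giving the factor (4·p+11) and quotient p**2-11·p+54.
The quadratic p**2-11·p+54 has discriminant -95 < 0 and is irreducible over ℤ.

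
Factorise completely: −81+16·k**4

(2·k+3)·(2·k−3)·(4·k**2+9)

Difference of squares twice: with A = 2·k and B = 3, A⁴ − B⁴ = (A² − B²)(A² + B²), and A² − B² factors again.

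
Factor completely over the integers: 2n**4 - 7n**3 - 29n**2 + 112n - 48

(2n - 1)(n + 4)(n - 3)(n - 4)

Trying the rational-root candidates, n = -4 is a root, so (n + 4) divides it; the quotient is 2n**3 - 15n**2 + 31n - 12.
Next, n = 4 is a root, so (n - 4) is a factor; dividing leaves 2n**2 - 7n + 3.
The remaining quadratic factors as (2n - 1)(n - 3).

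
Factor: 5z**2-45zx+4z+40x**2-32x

(5z-5x+4)(z-8x)

Group: z(5z-5x+4) - 8x(5z-5x+4); both groups contain (5z-5x+4).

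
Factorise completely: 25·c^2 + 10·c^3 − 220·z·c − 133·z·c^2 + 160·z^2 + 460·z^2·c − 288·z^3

Group: 8·z·(−36·z^2 + 53·z·c + 20·z − 10·c^2 − 25·c) − c·(−36·z^2 + 53·z·c + 20·z − 10·c^2 − 25·c); both groups contain (−36·z^2 + 53·z·c + 20·z − 10·c^2 − 25·c), so (8·z − c) is a factor with cofactor −36·z^2 + 53·z·c + 20·z − 10·c^2 − 25·c.
The cofactor groups again: −36·z^2 + 53·z·c + 20·z − 10·c^2 − 25·c = −9·z·(4·z − 5·c) + (2·c + 5)·(4·z − 5·c); both groups contain (4·z − 5·c), giving −(9·z − 2·c − 5)·(4·z − 5·c).

−(9·z − 2·c − 5)·(4·z − 5·c)·(8·z − c)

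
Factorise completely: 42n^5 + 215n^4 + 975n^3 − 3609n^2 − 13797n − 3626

Trying the rational-root candidates, n = −2/7 is a root, giving the factor (7n + 2) and quotient 6n^4 + 29n^3 + 131n^2 − 553n − 1813.
Next, n = −7/3 is a root, giving the factor (3n + 7) and quotient 2n^3 + 5n^2 + 32n − 259.
Then n = 7/2 is a root, giving the factor (2n − 7) and quotient n^2 + 6n + 37.
The quadratic n^2 + 6n + 37 has discriminant −112 < 0 and is irreducible over ℤ.

(2n − 7)(3n + 7)(7n + 2)(n^2 + 6n + 37)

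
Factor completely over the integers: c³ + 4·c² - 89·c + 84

Among the possible rational roots, c = 7 is a root, so (c - 7) is a factor; dividing leaves c² + 11·c - 12.
The remaining quadratic factors as (c - 1)(c + 12).

(c + 12)·(c - 1)·(c - 7)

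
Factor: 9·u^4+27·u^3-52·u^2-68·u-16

Trying the rational-root candidates, u = -1/3 is a root, giving the factor (3·u+1) and quotient 3·u^3+8·u^2-20·u-16.
Next, u = 2 is a root, so (u-2) divides it; the quotient is 3·u^2+14·u+8.
The remaining quadratic factors as (u+4)(3·u+2).

(3·u+1)·(3·u+2)·(u+4)·(u-2)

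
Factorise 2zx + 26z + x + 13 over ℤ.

Group as (2zx + 26z) + (x + 13) = 2z(x + 13) + (x + 13).
Both groups share the factor (x + 13).

(2z + 1)(x + 13)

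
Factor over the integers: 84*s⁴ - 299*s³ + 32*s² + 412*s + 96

(3*s - 8)*(4*s + 1)*(7*s + 6)*(s - 2)

Testing divisors of the constant over divisors of the leading coefficient, s = 8/3 is a root, so (3*s - 8) divides it; the quotient is 28*s³ - 25*s² - 56*s - 12.
Next, s = 2 is a root, so (s - 2) divides it; the quotient is 28*s² + 31*s + 6.
The remaining quadratic factors as (7*s + 6)(4*s + 1).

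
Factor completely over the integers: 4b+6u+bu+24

(b+6)(u+4)

Group as (bu+4b) + (6u+24) = b(u+4) + 6(u+4).
Both groups share the factor (u+4).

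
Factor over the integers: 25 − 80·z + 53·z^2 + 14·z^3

(2·z − 1)·(7·z − 5)·(z + 5)

By the rational root theorem, z = 1/2 is a root, so (2·z − 1) divides it; the quotient is 7·z^2 + 30·z − 25.
The remaining quadratic factors as (7·z − 5)(z + 5).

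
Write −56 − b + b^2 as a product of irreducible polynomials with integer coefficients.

Two integers with product −56 and sum −1 are −8 and 7.

(b + 7)(b − 8)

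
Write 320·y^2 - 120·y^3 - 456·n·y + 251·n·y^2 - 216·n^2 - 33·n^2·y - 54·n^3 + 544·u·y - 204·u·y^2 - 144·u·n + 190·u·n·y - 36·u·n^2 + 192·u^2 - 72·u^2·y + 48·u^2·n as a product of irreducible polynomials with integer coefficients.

(6·u - 9·n + 5·y)·(2·n - 3·y + 8)·(4·u + 3·n + 8·y)

Group: 2·n·(24·u^2 - 18·u·n + 68·u·y - 27·n^2 - 57·n·y + 40·y^2) + (-3·y + 8)·(24·u^2 - 18·u·n + 68·u·y - 27·n^2 - 57·n·y + 40·y^2); both groups contain (24·u^2 - 18·u·n + 68·u·y - 27·n^2 - 57·n·y + 40·y^2), so (2·n - 3·y + 8) is a factor with cofactor 24·u^2 - 18·u·n + 68·u·y - 27·n^2 - 57·n·y + 40·y^2.
The cofactor groups again: 24·u^2 - 18·u·n + 68·u·y - 27·n^2 - 57·n·y + 40·y^2 = 4·u·(6·u - 9·n + 5·y) + (3·n + 8·y)·(6·u - 9·n + 5·y); both groups contain (6·u - 9·n + 5·y), giving (4·u + 3·n + 8·y)·(6·u - 9·n + 5·y).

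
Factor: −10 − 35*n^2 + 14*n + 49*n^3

Group as (49*n^3 + 14*n) + (−35*n^2 − 10) = 7*n*(7*n^2 + 2) − 5*(7*n^2 + 2).
Both groups share the factor (7*n^2 + 2).

(7*n − 5)*(7*n^2 + 2)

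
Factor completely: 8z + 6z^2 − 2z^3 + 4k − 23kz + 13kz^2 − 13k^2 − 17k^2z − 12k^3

Group: 4k(−3k^2 − 5kz − 4k + 2z^2 − 8z) + (−z − 1)(−3k^2 − 5kz − 4k + 2z^2 − 8z); both groups contain (−3k^2 − 5kz − 4k + 2z^2 − 8z), so (4k − z − 1) is a factor with cofactor −3k^2 − 5kz − 4k + 2z^2 − 8z.
The cofactor groups again: −3k^2 − 5kz − 4k + 2z^2 − 8z = −3k(k + 2z) + (z − 4)(k + 2z); both groups contain (k + 2z), giving −(3k − z + 4)(k + 2z).

−(3k − z + 4)(4k − z − 1)(k + 2z)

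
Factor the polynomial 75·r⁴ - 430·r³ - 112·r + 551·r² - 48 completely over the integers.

(3·r - 4)·(5·r + 1)·(5·r - 3)·(r - 4)

Among the possible rational roots, r = 3/5 is a root, so (5·r - 3) is a factor; dividing leaves 15·r³ - 77·r² + 64·r + 16.
Next, r = -1/5 is a root, giving the factor (5·r + 1) and quotient 3·r² - 16·r + 16.
The remaining quadratic factors as (3·r - 4)(r - 4).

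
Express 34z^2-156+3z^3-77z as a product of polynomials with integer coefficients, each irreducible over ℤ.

(3z+4)(z+13)(z-3)

Trying the rational-root candidates, z = -13 is a root, so (z+13) divides it; the quotient is 3z^2-5z-12.
The remaining quadratic factors as (3z+4)(z-3).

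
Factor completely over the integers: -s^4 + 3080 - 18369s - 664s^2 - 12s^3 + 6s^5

Trying the rational-root candidates, s = -7 is a root, so (s + 7) is a factor; dividing leaves 6s^4 - 43s^3 + 289s^2 - 2687s + 440.
Then s = 8 is a root, giving the factor (s - 8) and quotient 6s^3 + 5s^2 + 329s - 55.
Next, s = 1/6 is a root, giving the factor (6s - 1) and quotient s^2 + s + 55.
The quadratic s^2 + s + 55 has discriminant -219 < 0 and is irreducible over ℤ.

(6s - 1)(s + 7)(s - 8)(s^2 + s + 55)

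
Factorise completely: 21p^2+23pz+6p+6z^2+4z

(3p+2z)(7p+3z+2)

Group: 7p(3p+2z) + (3z+2)(3p+2z); both groups contain (3p+2z).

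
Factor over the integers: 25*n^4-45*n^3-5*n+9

(5*n-9)*(5*n^3-1)

Group as (25*n^4-5*n) + (-45*n^3+9) = 5*n*(5*n^3-1) - 9*(5*n^3-1).
Both groups share the factor (5*n^3-1).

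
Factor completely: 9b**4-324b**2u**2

9b**2(b+6u)(b-6u)

Pull out the common factor 9b**2; b**2-36u**2 is a difference of squares.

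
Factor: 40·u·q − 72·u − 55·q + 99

Group as (40·u·q − 72·u) + (−55·q + 99) = 8·u·(5·q − 9) − 11·(5·q − 9).
Both groups share the factor (5·q − 9).

(5·q − 9)·(8·u − 11)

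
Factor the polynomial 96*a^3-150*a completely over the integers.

6*a*(4*a+5)*(4*a-5)

Pull out the common factor 6*a; 16*a^2-25 is a difference of squares.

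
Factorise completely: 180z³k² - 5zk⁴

Factor out 5zk², leaving 36z² - k², which is a difference of two squares.

5k²z(6z - k)(6z + k)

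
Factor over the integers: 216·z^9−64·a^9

−8·(2·a^3−3·z^3)·(4·a^6+6·a^3·z^3+9·z^6)

Every term has a factor of 8; factoring it out leaves −8·a^9+27·z^9.
Recognize a difference of cubes with the parts 3·z^3 and 2·a^3.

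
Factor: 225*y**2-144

9*(5*y+4)*(5*y-4)

Pull out the common factor 9; 25*y**2-16 is a difference of squares.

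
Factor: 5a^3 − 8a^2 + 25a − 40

(5a − 8)(a^2 + 5)

Group as (5a^3 + 25a) + (−8a^2 − 40) = 5a(a^2 + 5) − 8(a^2 + 5).
Both groups share the factor (a^2 + 5).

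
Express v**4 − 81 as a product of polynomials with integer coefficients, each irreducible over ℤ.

(v)⁴ − (3)⁴ = ((v)² − (3)²)((v)² + (3)²); the first factor splits again, the second (v**2 + 9) is irreducible.

(v + 3)*(v − 3)*(v**2 + 9)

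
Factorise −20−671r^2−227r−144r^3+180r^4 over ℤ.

Among the possible rational roots, r = −1/5 is a root, giving the factor (5r+1) and quotient 36r^3−36r^2−127r−20.
Then r = −1/6 is a root, so (6r+1) divides it; the quotient is 6r^2−7r−20.
The remaining quadratic factors as (3r+4)(2r−5).

(2r−5)(3r+4)(5r+1)(6r+1)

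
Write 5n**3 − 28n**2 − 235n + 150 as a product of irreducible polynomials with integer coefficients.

(5n − 3)(n + 5)(n − 10)

Trying the rational-root candidates, n = 10 is a root, so (n − 10) divides it; the quotient is 5n**2 + 22n − 15.
The remaining quadratic factors as (5n − 3)(n + 5).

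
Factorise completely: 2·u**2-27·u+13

Need a pair with product 2·13 = 26 and sum -27: that's -26 and -1.
Split the middle term: 2·u**2-26·u - u+13 = 2·u·(u-13) - (u-13).

(2·u-1)·(u-13)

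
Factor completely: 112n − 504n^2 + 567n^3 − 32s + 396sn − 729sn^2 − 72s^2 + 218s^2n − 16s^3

−(2s − 7n)(8s − 9n + 4)(s − 9n + 4)

Group: 2s(−8s^2 + 81sn − 36s − 81n^2 + 72n − 16) − 7n(−8s^2 + 81sn − 36s − 81n^2 + 72n − 16); both groups contain (−8s^2 + 81sn − 36s − 81n^2 + 72n − 16), so (2s − 7n) is a factor with cofactor −8s^2 + 81sn − 36s − 81n^2 + 72n − 16.
The cofactor groups again: −8s^2 + 81sn − 36s − 81n^2 + 72n − 16 = −s(8s − 9n + 4) + (9n − 4)(8s − 9n + 4); both groups contain (8s − 9n + 4), giving −(s − 9n + 4)(8s − 9n + 4).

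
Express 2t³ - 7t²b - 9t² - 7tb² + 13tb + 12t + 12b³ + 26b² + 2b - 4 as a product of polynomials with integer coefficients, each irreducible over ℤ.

Group: t(2t² + tb - 5t - 3b² - 5b + 2) + (-4b - 2)(2t² + tb - 5t - 3b² - 5b + 2); both groups contain (2t² + tb - 5t - 3b² - 5b + 2), so (t - 4b - 2) is a factor with cofactor 2t² + tb - 5t - 3b² - 5b + 2.
The cofactor groups again: 2t² + tb - 5t - 3b² - 5b + 2 = t(2t + 3b - 1) + (-b - 2)(2t + 3b - 1); both groups contain (2t + 3b - 1), giving (t - b - 2)(2t + 3b - 1).

(t - 4b - 2)(t - b - 2)(2t + 3b - 1)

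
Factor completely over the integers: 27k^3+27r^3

Pull out the common factor 27, leaving k^3+r^3.
Recognize a sum of cubes with the parts k and r.

27(k+r)(k^2-kr+r^2)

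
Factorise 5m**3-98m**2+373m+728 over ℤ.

Among the possible rational roots, m = 8 is a root, giving the factor (m-8) and quotient 5m**2-58m-91.
The remaining quadratic factors as (m-13)(5m+7).

(5m+7)(m-13)(m-8)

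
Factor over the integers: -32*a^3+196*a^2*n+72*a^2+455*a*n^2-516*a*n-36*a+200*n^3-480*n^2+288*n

-(4*a+5*n-6)*(8*a+5*n-6)*(a-8*n)

Group: a*(-32*a^2-60*a*n+72*a-25*n^2+60*n-36) - 8*n*(-32*a^2-60*a*n+72*a-25*n^2+60*n-36); both groups contain (-32*a^2-60*a*n+72*a-25*n^2+60*n-36), so (a-8*n) is a factor with cofactor -32*a^2-60*a*n+72*a-25*n^2+60*n-36.
The cofactor groups again: -32*a^2-60*a*n+72*a-25*n^2+60*n-36 = -4*a*(8*a+5*n-6) + (-5*n+6)*(8*a+5*n-6); both groups contain (8*a+5*n-6), giving -(4*a+5*n-6)*(8*a+5*n-6).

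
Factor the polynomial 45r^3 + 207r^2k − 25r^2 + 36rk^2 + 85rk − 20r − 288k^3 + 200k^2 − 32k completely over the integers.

Group: 5r(9r^2 + 27rk − 5r − 36k^2 + 25k − 4) + 8k(9r^2 + 27rk − 5r − 36k^2 + 25k − 4); both groups contain (9r^2 + 27rk − 5r − 36k^2 + 25k − 4), so (5r + 8k) is a factor with cofactor 9r^2 + 27rk − 5r − 36k^2 + 25k − 4.
The cofactor groups again: 9r^2 + 27rk − 5r − 36k^2 + 25k − 4 = 9r(r + 4k − 1) + (−9k + 4)(r + 4k − 1); both groups contain (r + 4k − 1), giving (9r − 9k + 4)(r + 4k − 1).

(9r − 9k + 4)(r + 4k − 1)(5r + 8k)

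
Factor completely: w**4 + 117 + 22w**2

Substitute u = w**2 to get a quadratic in u, then factor.
w**2 + 13 is irreducible over ℤ (always positive, so no real roots).
w**2 + 9 is irreducible over ℤ (sum of squares).

(w**2 + 13)(w**2 + 9)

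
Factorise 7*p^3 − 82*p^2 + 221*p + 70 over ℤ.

Trying the rational-root candidates, p = −2/7 is a root, so (7*p + 2) is a factor; dividing leaves p^2 − 12*p + 35.
The remaining quadratic factors as (p − 7)(p − 5).

(7*p + 2)*(p − 5)*(p − 7)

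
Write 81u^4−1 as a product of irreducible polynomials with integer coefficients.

Write as (9u^2)² − (1)², then factor 9u^2−1 once more.

(3u+1)(3u−1)(9u^2+1)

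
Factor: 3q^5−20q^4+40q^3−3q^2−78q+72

(3q+4)(q−2)(q−3)(q^2−3q+3)

Trying the rational-root candidates, q = −4/3 is a root, so (3q+4) is a factor; dividing leaves q^4−8q^3+24q^2−33q+18.
Next, q = 3 is a root, so (q−3) is a factor; dividing leaves q^3−5q^2+9q−6.
Continuing, q = 2 is a root, giving the factor (q−2) and quotient q^2−3q+3.
The quadratic q^2−3q+3 has discriminant −3 < 0 and is irreducible over ℤ.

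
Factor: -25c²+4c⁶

Every term has a factor of c²; factoring it out leaves 4c⁴-25.
Recognize a difference of squares with the parts 2c² and 5.

c²(2c²+5)(2c²-5)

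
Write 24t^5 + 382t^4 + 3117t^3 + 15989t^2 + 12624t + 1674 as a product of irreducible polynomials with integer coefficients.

By the rational root theorem, t = -9 is a root, giving the factor (t + 9) and quotient 24t^4 + 166t^3 + 1623t^2 + 1382t + 186.
Then t = -1/6 is a root, so (6t + 1) is a factor; dividing leaves 4t^3 + 27t^2 + 266t + 186.
Next, t = -3/4 is a root, so (4t + 3) is a factor; dividing leaves t^2 + 6t + 62.
The quadratic t^2 + 6t + 62 has discriminant -212 < 0 and is irreducible over ℤ.

(4t + 3)(6t + 1)(t + 9)(t^2 + 6t + 62)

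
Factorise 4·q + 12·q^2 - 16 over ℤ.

Pull out the common factor 4, then factor the remaining trinomial.

4·(3·q + 4)·(q - 1)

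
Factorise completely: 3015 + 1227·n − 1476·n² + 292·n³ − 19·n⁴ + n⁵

(n + 1)·(n − 3)·(n − 5)·(n² − 12·n + 201)

By the rational root theorem, n = 3 is a root, giving the factor (n − 3) and quotient n⁴ − 16·n³ + 244·n² − 744·n − 1005.
Continuing, n = 5 is a root, so (n − 5) is a factor; dividing leaves n³ − 11·n² + 189·n + 201.
Then n = −1 is a root, giving the factor (n + 1) and quotient n² − 12·n + 201.
The quadratic n² − 12·n + 201 has discriminant −660 < 0 and is irreducible over ℤ.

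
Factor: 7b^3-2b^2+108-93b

(7b-9)(b+4)(b-3)

Testing divisors of the constant over divisors of the leading coefficient, b = -4 is a root, so (b+4) divides it; the quotient is 7b^2-30b+27.
The remaining quadratic factors as (7b-9)(b-3).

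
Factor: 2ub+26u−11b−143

(2u−11)(b+13)

Group as (2ub+26u) + (−11b−143) = 2u(b+13) − 11(b+13).
Both groups share the factor (b+13).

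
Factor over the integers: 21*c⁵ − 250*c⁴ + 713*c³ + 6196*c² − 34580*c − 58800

Among the possible rational roots, c = −10/7 is a root, so (7*c + 10) divides it; the quotient is 3*c⁴ − 40*c³ + 159*c² + 658*c − 5880.
Then c = 7 is a root, giving the factor (c − 7) and quotient 3*c³ − 19*c² + 26*c + 840.
Next, c = −14/3 is a root, so (3*c + 14) divides it; the quotient is c² − 11*c + 60.
The quadratic c² − 11*c + 60 has discriminant −119 < 0 and is irreducible over ℤ.

(3*c + 14)*(7*c + 10)*(c − 7)*(c² − 11*c + 60)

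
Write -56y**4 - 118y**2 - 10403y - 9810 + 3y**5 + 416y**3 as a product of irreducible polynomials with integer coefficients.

Among the possible rational roots, y = 9 is a root, giving the factor (y - 9) and quotient 3y**4 - 29y**3 + 155y**2 + 1277y + 1090.
Next, y = -1 is a root, so (y + 1) divides it; the quotient is 3y**3 - 32y**2 + 187y + 1090.
Then y = -10/3 is a root, so (3y + 10) is a factor; dividing leaves y**2 - 14y + 109.
The quadratic y**2 - 14y + 109 has discriminant -240 < 0 and is irreducible over ℤ.

(3y + 10)(y + 1)(y - 9)(y**2 - 14y + 109)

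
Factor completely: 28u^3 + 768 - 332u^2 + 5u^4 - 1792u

(5u - 2)(u + 6)(u + 8)(u - 8)

Trying the rational-root candidates, u = 8 is a root, so (u - 8) divides it; the quotient is 5u^3 + 68u^2 + 212u - 96.
Then u = -8 is a root, giving the factor (u + 8) and quotient 5u^2 + 28u - 12.
The remaining quadratic factors as (5u - 2)(u + 6).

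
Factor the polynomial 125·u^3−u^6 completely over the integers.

Factor out u^3 first: what remains is −u^3+125.
Recognize a difference of cubes with the parts 5 and u.

−u^3·(u−5)·(u^2+5·u+25)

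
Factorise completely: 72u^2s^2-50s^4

Pull out the common factor 2s^2; 36u^2-25s^2 is a difference of squares.

2s^2(6u-5s)(6u+5s)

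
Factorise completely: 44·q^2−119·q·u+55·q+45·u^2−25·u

(11·q−5·u)·(4·q−9·u+5)

Group: 4·q·(11·q−5·u) + (−9·u+5)·(11·q−5·u); both groups contain (11·q−5·u).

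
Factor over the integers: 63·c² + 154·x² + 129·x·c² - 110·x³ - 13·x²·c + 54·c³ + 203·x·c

Group: 11·x·(-10·x² + 7·x·c + 14·x + 6·c² + 7·c) + 9·c·(-10·x² + 7·x·c + 14·x + 6·c² + 7·c); both groups contain (-10·x² + 7·x·c + 14·x + 6·c² + 7·c), so (11·x + 9·c) is a factor with cofactor -10·x² + 7·x·c + 14·x + 6·c² + 7·c.
The cofactor groups again: -10·x² + 7·x·c + 14·x + 6·c² + 7·c = -2·x·(5·x - 6·c - 7) - c·(5·x - 6·c - 7); both groups contain (5·x - 6·c - 7), giving -(2·x + c)·(5·x - 6·c - 7).

-(5·x - 6·c - 7)·(11·x + 9·c)·(2·x + c)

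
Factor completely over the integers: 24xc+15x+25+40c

Group as (24xc+15x) + (40c+25) = 3x(8c+5) + 5(8c+5).
Both groups share the factor (8c+5).

(3x+5)(8c+5)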